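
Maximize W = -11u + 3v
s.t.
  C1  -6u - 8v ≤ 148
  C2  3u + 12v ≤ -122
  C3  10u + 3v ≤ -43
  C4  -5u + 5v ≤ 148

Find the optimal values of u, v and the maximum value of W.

Extreme points and W = -11u + 3v:
  (-50/3, -6) → W = 496/3
  (50/31, -611/31) → W = -2383/31
  (-50/37, -1091/111) → W = -541/37

The optimum lies where -6u - 8v = 148 and 3u + 12v = -122.
Solving simultaneously gives u = -50/3, v = -6.

u = -50/3, v = -6, maximum W = 496/3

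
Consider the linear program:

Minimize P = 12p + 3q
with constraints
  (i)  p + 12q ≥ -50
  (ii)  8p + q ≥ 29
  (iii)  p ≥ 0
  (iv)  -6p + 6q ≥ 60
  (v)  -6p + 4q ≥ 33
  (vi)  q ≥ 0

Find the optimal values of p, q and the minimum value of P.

p = 19/9, q = 109/9, minimum P = 185/3

Feasible corners and P = 12p + 3q:
  (0, 29) → P = 87
  (19/9, 109/9) → P = 185/3
  (7/2, 27/2) → P = 165/2
The feasible region is unbounded (it extends along (0, 1), (2, 3)), but P strictly increases along every unbounded feasible direction, so there is no improving ray and the minimum is attained at a vertex.

The optimum lies where 8p + q = 29 and -6p + 6q = 60.
Solving simultaneously gives p = 19/9, q = 109/9.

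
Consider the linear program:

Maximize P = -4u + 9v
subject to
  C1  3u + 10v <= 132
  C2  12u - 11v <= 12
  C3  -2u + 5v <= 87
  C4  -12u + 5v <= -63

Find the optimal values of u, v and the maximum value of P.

u = 86/9, v = 31/3, maximum P = 493/9

Corner points and P = -4u + 9v:
  (524/51, 172/17) → P = 2548/51
  (86/9, 31/3) → P = 493/9
  (211/24, 17/2) → P = 124/3

The optimum lies where 3u + 10v = 132 and -12u + 5v = -63.
Solving simultaneously gives u = 86/9, v = 31/3.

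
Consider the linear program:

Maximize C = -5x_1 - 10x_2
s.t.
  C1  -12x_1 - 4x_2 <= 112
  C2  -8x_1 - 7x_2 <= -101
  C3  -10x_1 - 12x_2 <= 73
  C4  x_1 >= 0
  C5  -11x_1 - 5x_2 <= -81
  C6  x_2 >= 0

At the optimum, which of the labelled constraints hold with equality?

C2 and C6

Extreme points and C = -5x_1 - 10x_2:
  (62/37, 463/37) → C = -4940/37
  (101/8, 0) → C = -505/8
  (0, 81/5) → C = -162
The feasible region is unbounded (it extends along (0, 1), (1, 0)), but C strictly decreases along every unbounded feasible direction, so there is no improving ray and the maximum is attained at a vertex.

The maximum is at (101/8, 0). Substituting into each constraint, equality holds for C2 and C6; the remaining constraints have slack.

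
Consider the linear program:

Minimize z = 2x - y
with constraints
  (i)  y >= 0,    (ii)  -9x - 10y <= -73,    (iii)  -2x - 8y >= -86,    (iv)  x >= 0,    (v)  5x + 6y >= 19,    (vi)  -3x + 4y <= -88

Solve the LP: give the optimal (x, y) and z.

Vertices and z = 2x - y:
  (43, 0) → z = 86
  (88/3, 0) → z = 176/3
  (131/4, 41/16) → z = 1007/16

At the optimal vertex, y = 0 and -3x + 4y = -88.
Solving simultaneously gives x = 88/3, y = 0.

x = 88/3, y = 0, minimum z = 176/3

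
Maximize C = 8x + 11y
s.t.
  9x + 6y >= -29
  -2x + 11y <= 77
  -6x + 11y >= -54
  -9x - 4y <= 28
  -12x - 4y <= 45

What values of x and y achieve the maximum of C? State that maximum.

Feasible corners and C = 8x + 11y:
  (1/27, -44/9) → C = -1444/27
  (-26/9, -1/2) → C = -515/18
  (131/4, 285/22) → C = 809/2
  (-803/140, 417/70) → C = 275/14
  (-17/3, 23/4) → C = 215/12

At the optimal vertex, -2x + 11y = 77 and -6x + 11y = -54.
Solving simultaneously gives x = 131/4, y = 285/22.

x = 131/4, y = 285/22, maximum C = 809/2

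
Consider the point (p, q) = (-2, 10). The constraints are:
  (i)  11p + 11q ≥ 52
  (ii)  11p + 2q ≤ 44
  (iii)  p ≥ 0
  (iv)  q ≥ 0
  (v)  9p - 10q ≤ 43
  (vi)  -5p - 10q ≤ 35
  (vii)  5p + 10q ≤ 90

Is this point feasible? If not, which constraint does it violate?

not feasible — violates (iii)

Constraint (iii): p = -2, which is not ≥ 0. All other constraints are satisfied.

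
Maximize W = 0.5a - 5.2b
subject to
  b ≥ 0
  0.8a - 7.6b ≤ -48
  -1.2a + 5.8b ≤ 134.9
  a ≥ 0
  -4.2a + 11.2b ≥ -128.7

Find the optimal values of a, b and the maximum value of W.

a = 0, b = 120/19, maximum W = -624/19

Feasible corners and W = 0.5a - 5.2b:
  (0, 120/19) → W = -624/19
  (37893/574, 3807/287) → W = -206463/5740
  (0, 1349/58) → W = -17537/145
  (112867/546, 12017/182) → W = -1310317/5460

The optimum lies where 0.8a - 7.6b = -48 and a = 0.
Solving simultaneously gives a = 0, b = 120/19.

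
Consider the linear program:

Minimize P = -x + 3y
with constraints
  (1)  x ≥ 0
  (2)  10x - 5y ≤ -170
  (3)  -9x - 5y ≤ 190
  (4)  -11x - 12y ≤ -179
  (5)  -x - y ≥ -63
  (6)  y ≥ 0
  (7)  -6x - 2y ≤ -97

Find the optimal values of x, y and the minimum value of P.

Vertices and P = -x + 3y:
  (0, 63) → P = 189
  (0, 97/2) → P = 291/2
  (29/3, 160/3) → P = 451/3
  (29/10, 199/5) → P = 233/2

The binding constraints are 10x - 5y = -170 and -6x - 2y = -97.
Solving simultaneously gives x = 29/10, y = 199/5.

x = 29/10, y = 199/5, minimum P = 233/2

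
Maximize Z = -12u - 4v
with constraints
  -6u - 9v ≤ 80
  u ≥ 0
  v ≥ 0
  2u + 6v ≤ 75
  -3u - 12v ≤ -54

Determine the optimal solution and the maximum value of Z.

u = 0, v = 9/2, maximum Z = -18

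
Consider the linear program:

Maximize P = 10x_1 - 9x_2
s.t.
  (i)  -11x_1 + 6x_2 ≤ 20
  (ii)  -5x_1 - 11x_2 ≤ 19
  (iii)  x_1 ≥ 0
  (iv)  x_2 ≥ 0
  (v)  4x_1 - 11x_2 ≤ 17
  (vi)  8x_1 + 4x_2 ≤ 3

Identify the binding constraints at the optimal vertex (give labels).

(iv) and (vi)

Extreme points and P = 10x_1 - 9x_2:
  (0, 0) → P = 0
  (0, 3/4) → P = -27/4
  (3/8, 0) → P = 15/4

The maximum is at (3/8, 0). Substituting into each constraint, equality holds for (iv) and (vi); the remaining constraints have slack.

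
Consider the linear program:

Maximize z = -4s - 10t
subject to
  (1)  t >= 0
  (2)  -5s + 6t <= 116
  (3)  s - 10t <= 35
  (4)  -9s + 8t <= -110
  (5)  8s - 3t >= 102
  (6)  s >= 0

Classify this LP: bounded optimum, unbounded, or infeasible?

Corner points and z = -4s - 10t:
  (35, 0) → z = -140
  (51/4, 0) → z = -51
  (794/7, 797/7) → z = -11146/7
  (486/37, 38/37) → z = -2324/37
The feasible region has finitely many vertices and no improving ray; the maximum is -51 at (51/4, 0).

bounded optimum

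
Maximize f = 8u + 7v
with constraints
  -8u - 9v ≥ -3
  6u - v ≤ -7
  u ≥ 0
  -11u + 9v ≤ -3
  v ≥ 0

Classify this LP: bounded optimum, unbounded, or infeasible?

The boundaries -8u - 9v = -3 and -11u + 9v = -3 meet at (6/19, 1/19), but that point violates 6u - v ≤ -7. Every candidate vertex is excluded by some other constraint, so the feasible region is empty.

infeasible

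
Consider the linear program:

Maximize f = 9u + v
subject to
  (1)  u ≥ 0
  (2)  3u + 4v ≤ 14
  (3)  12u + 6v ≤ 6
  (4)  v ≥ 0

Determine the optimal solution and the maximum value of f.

u = 1/2, v = 0, maximum f = 9/2

Extreme points and f = 9u + v:
  (0, 1) → f = 1
  (0, 0) → f = 0
  (1/2, 0) → f = 9/2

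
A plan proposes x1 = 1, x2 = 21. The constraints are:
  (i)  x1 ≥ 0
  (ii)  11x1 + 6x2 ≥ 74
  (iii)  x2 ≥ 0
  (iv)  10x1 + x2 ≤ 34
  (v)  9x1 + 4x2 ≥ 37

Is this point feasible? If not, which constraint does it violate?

feasible

(i): 1 ≥ 0 ✓
(ii): 137 ≥ 74 ✓
(iii): 21 ≥ 0 ✓
(iv): 31 ≤ 34 ✓
(v): 93 ≥ 37 ✓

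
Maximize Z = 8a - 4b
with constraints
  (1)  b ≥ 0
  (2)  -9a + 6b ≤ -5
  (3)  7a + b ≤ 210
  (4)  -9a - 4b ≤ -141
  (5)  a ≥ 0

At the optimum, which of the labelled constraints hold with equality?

Corner points and Z = 8a - 4b:
  (30, 0) → Z = 240
  (47/3, 0) → Z = 376/3
  (1265/51, 1855/51) → Z = 900/17
  (433/45, 68/5) → Z = 1016/45

The maximum is at (30, 0). Substituting into each constraint, equality holds for (1) and (3); the remaining constraints have slack.

(1) and (3)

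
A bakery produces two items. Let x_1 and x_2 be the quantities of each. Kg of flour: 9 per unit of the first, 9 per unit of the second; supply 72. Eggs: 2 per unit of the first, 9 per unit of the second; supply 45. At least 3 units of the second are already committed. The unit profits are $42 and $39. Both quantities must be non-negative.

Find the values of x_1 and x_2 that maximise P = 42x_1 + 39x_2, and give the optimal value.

At the optimal vertex, 9x_1 + 9x_2 = 72 and x_2 = 3.
Solving simultaneously gives x_1 = 5, x_2 = 3.

x_1 = 5, x_2 = 3, maximum P = 327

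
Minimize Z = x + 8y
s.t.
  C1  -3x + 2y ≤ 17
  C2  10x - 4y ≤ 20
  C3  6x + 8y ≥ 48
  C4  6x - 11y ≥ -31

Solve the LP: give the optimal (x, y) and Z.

x = 44/13, y = 45/13, minimum Z = 404/13

The binding constraints are 10x - 4y = 20 and 6x + 8y = 48.
Solving simultaneously gives x = 44/13, y = 45/13.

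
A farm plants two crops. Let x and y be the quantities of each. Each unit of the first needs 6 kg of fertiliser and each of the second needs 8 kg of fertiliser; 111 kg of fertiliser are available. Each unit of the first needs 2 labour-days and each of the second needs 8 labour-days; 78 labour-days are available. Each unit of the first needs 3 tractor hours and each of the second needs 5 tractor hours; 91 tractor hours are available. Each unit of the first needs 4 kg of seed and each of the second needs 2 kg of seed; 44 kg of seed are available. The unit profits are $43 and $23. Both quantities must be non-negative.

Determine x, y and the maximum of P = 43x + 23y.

x = 7, y = 8, maximum P = 485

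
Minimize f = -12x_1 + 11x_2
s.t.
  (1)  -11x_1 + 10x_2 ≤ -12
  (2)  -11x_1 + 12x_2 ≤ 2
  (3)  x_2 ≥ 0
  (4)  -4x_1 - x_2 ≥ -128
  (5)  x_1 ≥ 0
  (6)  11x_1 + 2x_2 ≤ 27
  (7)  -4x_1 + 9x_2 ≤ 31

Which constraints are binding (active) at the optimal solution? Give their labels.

(3) and (6)

Feasible corners and f = -12x_1 + 11x_2:
  (12/11, 0) → f = -144/11
  (49/22, 5/4) → f = -571/44
  (27/11, 0) → f = -324/11

The minimum is at (27/11, 0). Substituting into each constraint, equality holds for (3) and (6); the remaining constraints have slack.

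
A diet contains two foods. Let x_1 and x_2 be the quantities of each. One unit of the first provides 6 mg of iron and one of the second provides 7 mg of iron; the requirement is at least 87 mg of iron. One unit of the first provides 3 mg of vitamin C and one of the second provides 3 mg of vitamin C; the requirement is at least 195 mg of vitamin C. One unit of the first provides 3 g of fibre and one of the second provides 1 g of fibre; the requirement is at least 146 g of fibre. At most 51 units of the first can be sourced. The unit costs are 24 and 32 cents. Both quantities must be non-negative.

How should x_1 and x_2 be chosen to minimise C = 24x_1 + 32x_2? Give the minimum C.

x_1 = 51, x_2 = 14, minimum C = 1672

The feasible region is unbounded (it extends along (0, 1)), but C strictly increases along every unbounded feasible direction, so there is no improving ray and the minimum is attained at a vertex.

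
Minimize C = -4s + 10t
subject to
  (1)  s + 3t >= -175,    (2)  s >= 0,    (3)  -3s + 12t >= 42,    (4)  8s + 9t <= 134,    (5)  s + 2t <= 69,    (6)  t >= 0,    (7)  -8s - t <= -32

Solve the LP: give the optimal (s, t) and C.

s = 10, t = 6, minimum C = 20

Vertices and C = -4s + 10t:
  (10, 6) → C = 20
  (38/11, 48/11) → C = 328/11
  (77/32, 51/4) → C = 943/8

The optimum lies where -3s + 12t = 42 and 8s + 9t = 134.
Solving simultaneously gives s = 10, t = 6.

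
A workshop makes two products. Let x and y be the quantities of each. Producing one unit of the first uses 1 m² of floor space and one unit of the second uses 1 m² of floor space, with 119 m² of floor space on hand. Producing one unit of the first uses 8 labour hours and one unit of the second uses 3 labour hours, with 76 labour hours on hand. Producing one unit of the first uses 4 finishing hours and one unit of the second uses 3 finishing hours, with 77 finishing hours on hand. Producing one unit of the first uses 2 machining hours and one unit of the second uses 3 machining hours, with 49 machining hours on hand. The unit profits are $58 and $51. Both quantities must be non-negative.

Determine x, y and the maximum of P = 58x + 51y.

x = 9/2, y = 40/3, maximum P = 941

Feasible corners and P = 58x + 51y:
  (0, 0) → P = 0
  (0, 49/3) → P = 833
  (19/2, 0) → P = 551
  (9/2, 40/3) → P = 941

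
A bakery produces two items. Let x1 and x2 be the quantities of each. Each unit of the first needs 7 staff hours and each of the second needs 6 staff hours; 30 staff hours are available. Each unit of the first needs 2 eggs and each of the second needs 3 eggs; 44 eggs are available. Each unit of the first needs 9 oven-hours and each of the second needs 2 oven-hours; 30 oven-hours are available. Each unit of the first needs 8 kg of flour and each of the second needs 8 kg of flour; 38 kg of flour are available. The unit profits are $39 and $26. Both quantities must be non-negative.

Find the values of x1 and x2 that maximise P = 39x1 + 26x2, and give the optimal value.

Corner points and P = 39x1 + 26x2:
  (0, 0) → P = 0
  (0, 19/4) → P = 247/2
  (10/3, 0) → P = 130
  (3, 3/2) → P = 156
  (3/2, 13/4) → P = 143

The optimum lies where 7x1 + 6x2 = 30 and 9x1 + 2x2 = 30.
Solving simultaneously gives x1 = 3, x2 = 3/2.

x1 = 3, x2 = 3/2, maximum P = 156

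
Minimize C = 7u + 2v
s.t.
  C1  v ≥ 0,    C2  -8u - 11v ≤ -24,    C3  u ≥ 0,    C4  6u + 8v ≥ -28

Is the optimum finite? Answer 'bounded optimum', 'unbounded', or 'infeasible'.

bounded optimum

Vertices and C = 7u + 2v:
  (3, 0) → C = 21
  (0, 24/11) → C = 48/11
The feasible region has finitely many vertices and no improving ray; the minimum is 48/11 at (0, 24/11).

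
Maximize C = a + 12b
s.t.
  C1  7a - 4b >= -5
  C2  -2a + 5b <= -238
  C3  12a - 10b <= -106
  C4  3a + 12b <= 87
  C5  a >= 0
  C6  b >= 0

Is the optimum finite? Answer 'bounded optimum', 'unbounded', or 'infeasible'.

infeasible

The boundaries a = 0 and b = 0 meet at (0, 0), but that point violates -2a + 5b ≤ -238. Every candidate vertex is excluded by some other constraint, so the feasible region is empty.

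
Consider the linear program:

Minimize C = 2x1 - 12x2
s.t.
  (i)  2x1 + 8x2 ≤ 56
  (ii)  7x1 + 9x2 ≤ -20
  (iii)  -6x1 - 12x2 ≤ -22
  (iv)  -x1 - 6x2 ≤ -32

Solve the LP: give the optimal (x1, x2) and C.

x1 = -62/3, x2 = 73/6, minimum C = -562/3

Feasible corners and C = 2x1 - 12x2:
  (-332/19, 216/19) → C = -3256/19
  (-62/3, 73/6) → C = -562/3
  (-73/5, 137/15) → C = -694/5

The binding constraints are 2x1 + 8x2 = 56 and -6x1 - 12x2 = -22.
Solving simultaneously gives x1 = -62/3, x2 = 73/6.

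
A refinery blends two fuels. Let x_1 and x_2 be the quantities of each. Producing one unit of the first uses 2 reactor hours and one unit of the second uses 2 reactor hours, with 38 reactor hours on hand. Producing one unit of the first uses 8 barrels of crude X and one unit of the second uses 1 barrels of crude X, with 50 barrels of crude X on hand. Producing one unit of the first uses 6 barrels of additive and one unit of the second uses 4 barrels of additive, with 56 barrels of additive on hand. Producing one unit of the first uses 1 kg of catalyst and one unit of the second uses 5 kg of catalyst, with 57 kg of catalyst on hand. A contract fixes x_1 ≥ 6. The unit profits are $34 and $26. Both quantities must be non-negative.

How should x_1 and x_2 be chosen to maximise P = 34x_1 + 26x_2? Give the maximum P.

Corner points and P = 34x_1 + 26x_2:
  (25/4, 0) → P = 425/2
  (6, 0) → P = 204
  (6, 2) → P = 256

The binding constraints are 8x_1 + x_2 = 50 and x_1 = 6.
Solving simultaneously gives x_1 = 6, x_2 = 2.

x_1 = 6, x_2 = 2, maximum P = 256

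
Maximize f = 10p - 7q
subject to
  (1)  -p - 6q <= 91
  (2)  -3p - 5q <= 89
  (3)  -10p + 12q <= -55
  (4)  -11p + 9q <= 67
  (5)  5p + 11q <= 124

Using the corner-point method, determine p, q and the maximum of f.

Extreme points and f = 10p - 7q:
  (-79/13, -184/13) → f = 498/13
  (1745/19, -579/19) → f = 21503/19
  (-793/86, -1055/86) → f = -545/86
  (2093/170, 193/34) → f = 2835/34

The binding constraints are -p - 6q = 91 and 5p + 11q = 124.
Solving simultaneously gives p = 1745/19, q = -579/19.

p = 1745/19, q = -579/19, maximum f = 21503/19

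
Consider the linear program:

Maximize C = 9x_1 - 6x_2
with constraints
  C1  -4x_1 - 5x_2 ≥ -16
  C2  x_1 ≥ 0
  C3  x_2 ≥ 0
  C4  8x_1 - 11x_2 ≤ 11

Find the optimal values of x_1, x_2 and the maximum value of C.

Feasible corners and C = 9x_1 - 6x_2:
  (0, 16/5) → C = -96/5
  (11/4, 1) → C = 75/4
  (0, 0) → C = 0
  (11/8, 0) → C = 99/8

The binding constraints are -4x_1 - 5x_2 = -16 and 8x_1 - 11x_2 = 11.
Solving simultaneously gives x_1 = 11/4, x_2 = 1.

x_1 = 11/4, x_2 = 1, maximum C = 75/4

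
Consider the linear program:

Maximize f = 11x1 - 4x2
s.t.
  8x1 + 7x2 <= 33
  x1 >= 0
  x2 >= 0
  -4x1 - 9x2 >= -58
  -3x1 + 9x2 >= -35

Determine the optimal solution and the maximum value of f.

x1 = 33/8, x2 = 0, maximum f = 363/8

Vertices and f = 11x1 - 4x2:
  (0, 33/7) → f = -132/7
  (33/8, 0) → f = 363/8
  (0, 0) → f = 0

The binding constraints are 8x1 + 7x2 = 33 and x2 = 0.
Solving simultaneously gives x1 = 33/8, x2 = 0.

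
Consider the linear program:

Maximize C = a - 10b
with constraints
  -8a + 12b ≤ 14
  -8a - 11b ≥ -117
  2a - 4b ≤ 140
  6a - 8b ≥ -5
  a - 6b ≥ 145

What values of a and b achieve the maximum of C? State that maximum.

Feasible corners and C = a - 10b:
  (-285/2, -425/4) → C = 920
  (65/2, -75/4) → C = 220
  (-85/2, -125/4) → C = 270

The optimum lies where 2a - 4b = 140 and 6a - 8b = -5.
Solving simultaneously gives a = -285/2, b = -425/4.

a = -285/2, b = -425/4, maximum C = 920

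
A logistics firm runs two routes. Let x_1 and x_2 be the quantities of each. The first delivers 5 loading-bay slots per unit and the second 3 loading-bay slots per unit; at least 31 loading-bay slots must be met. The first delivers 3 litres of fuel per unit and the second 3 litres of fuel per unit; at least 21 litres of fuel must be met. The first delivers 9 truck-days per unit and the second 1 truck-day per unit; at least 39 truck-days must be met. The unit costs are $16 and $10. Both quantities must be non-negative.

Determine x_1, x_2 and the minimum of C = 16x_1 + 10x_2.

x_1 = 5, x_2 = 2, minimum C = 100

Vertices and C = 16x_1 + 10x_2:
  (0, 39) → C = 390
  (7, 0) → C = 112
  (5, 2) → C = 100
  (43/11, 42/11) → C = 1108/11
The feasible region is unbounded (it extends along (0, 1), (1, 0)), but C strictly increases along every unbounded feasible direction, so there is no improving ray and the minimum is attained at a vertex.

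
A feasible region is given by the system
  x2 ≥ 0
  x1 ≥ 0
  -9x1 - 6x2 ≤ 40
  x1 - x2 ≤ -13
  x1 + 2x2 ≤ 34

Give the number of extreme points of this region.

3

Intersecting each pair of boundary lines and keeping only the points that satisfy every inequality leaves:
  (0, 13)
  (0, 17)
  (8/3, 47/3)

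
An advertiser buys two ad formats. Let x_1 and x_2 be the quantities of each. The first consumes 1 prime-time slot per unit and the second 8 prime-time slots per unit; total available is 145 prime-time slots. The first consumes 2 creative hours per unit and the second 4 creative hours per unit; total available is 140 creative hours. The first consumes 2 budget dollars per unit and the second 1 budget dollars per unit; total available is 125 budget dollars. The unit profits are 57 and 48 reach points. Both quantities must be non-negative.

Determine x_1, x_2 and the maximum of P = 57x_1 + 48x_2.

x_1 = 60, x_2 = 5, maximum P = 3660

Corner points and P = 57x_1 + 48x_2:
  (0, 0) → P = 0
  (0, 145/8) → P = 870
  (125/2, 0) → P = 7125/2
  (45, 25/2) → P = 3165
  (60, 5) → P = 3660

At the optimal vertex, 2x_1 + 4x_2 = 140 and 2x_1 + x_2 = 125.
Solving simultaneously gives x_1 = 60, x_2 = 5.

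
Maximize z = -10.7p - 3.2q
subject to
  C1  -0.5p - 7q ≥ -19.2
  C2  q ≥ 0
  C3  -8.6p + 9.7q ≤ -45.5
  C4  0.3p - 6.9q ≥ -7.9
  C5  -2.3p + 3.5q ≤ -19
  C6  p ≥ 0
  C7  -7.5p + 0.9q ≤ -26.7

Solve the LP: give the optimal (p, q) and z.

p = 190/23, q = 0, maximum z = -2033/23

Feasible corners and z = -10.7p - 3.2q:
  (192/5, 0) → z = -10272/25
  (7718/555, 971/555) → z = -428449/2775
  (190/23, 0) → z = -2033/23
  (15875/1482, 2387/1482) → z = -1775009/14820

The binding constraints are q = 0 and -2.3p + 3.5q = -19.
Solving simultaneously gives p = 190/23, q = 0.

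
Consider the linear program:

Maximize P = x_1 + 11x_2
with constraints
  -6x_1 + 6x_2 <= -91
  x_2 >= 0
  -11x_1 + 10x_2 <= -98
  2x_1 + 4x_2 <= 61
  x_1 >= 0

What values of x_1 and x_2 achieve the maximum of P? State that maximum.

Feasible corners and P = x_1 + 11x_2:
  (91/6, 0) → P = 91/6
  (365/18, 46/9) → P = 153/2
  (61/2, 0) → P = 61/2

The optimum lies where -6x_1 + 6x_2 = -91 and 2x_1 + 4x_2 = 61.
Solving simultaneously gives x_1 = 365/18, x_2 = 46/9.

x_1 = 365/18, x_2 = 46/9, maximum P = 153/2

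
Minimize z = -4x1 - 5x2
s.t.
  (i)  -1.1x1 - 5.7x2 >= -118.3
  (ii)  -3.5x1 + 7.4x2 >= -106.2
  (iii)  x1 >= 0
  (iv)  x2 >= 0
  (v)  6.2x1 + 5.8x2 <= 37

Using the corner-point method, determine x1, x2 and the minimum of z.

x1 = 0, x2 = 185/29, minimum z = -925/29

Extreme points and z = -4x1 - 5x2:
  (0, 0) → z = 0
  (0, 185/29) → z = -925/29
  (185/31, 0) → z = -740/31

The binding constraints are x1 = 0 and 6.2x1 + 5.8x2 = 37.
Solving simultaneously gives x1 = 0, x2 = 185/29.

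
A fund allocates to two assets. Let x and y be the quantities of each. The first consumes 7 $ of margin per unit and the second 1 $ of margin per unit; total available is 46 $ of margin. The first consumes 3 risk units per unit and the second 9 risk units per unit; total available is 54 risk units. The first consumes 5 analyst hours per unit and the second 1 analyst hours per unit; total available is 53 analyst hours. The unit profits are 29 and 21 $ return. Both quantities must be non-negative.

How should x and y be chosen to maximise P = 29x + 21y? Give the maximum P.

Feasible corners and P = 29x + 21y:
  (0, 0) → P = 0
  (0, 6) → P = 126
  (46/7, 0) → P = 1334/7
  (6, 4) → P = 258

The binding constraints are 7x + y = 46 and 3x + 9y = 54.
Solving simultaneously gives x = 6, y = 4.

x = 6, y = 4, maximum P = 258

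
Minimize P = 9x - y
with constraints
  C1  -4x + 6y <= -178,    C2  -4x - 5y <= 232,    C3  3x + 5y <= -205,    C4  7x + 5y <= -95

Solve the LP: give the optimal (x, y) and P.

x = -251/22, y = -410/11, minimum P = -1439/22

Extreme points and P = 9x - y:
  (-251/22, -410/11) → P = -1439/22
  (-170/19, -677/19) → P = -853/19
  (137/3, -1244/15) → P = 7409/15
  (55/2, -115/2) → P = 305

The binding constraints are -4x + 6y = -178 and -4x - 5y = 232.
Solving simultaneously gives x = -251/22, y = -410/11.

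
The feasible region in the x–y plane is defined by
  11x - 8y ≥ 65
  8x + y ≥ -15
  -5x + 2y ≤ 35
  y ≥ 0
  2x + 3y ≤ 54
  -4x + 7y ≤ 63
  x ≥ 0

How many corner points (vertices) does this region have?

Pairwise boundary intersections that survive every other constraint:
  (65/11, 0)
  (627/49, 464/49)
  (27, 0)

3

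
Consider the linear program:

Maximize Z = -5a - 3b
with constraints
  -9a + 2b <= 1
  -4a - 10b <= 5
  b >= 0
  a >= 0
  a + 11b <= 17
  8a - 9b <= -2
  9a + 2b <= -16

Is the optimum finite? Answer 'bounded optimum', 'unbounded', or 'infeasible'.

The boundaries -9a + 2b = 1 and a = 0 meet at (0, 1/2), but that point violates 9a + 2b ≤ -16. Every candidate vertex is excluded by some other constraint, so the feasible region is empty.

infeasible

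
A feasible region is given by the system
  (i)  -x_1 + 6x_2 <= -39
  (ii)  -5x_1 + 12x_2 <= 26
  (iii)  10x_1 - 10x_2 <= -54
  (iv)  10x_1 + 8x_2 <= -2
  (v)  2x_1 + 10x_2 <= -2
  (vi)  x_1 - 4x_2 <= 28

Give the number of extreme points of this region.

4

Of the 15 pairwise boundary intersections, those satisfying every inequality are:
  (-104/3, -221/18)
  (-357/25, -222/25)
  (-55, -83/4)
  (-248/15, -167/15)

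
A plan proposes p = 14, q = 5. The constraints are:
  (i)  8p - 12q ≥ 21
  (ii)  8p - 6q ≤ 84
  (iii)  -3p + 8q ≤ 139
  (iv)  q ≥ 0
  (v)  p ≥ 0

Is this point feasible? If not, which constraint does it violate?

(i): 52 ≥ 21 ✓
(ii): 82 ≤ 84 ✓
(iii): -2 ≤ 139 ✓
(iv): 5 ≥ 0 ✓
(v): 14 ≥ 0 ✓

feasible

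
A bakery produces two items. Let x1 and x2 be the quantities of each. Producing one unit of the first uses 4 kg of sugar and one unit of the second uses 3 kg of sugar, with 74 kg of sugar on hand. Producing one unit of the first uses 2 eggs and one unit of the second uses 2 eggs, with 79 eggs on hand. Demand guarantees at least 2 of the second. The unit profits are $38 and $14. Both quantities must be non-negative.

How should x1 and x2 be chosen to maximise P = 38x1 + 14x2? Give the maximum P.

Extreme points and P = 38x1 + 14x2:
  (0, 74/3) → P = 1036/3
  (0, 2) → P = 28
  (17, 2) → P = 674

The optimum lies where 4x1 + 3x2 = 74 and x2 = 2.
Solving simultaneously gives x1 = 17, x2 = 2.

x1 = 17, x2 = 2, maximum P = 674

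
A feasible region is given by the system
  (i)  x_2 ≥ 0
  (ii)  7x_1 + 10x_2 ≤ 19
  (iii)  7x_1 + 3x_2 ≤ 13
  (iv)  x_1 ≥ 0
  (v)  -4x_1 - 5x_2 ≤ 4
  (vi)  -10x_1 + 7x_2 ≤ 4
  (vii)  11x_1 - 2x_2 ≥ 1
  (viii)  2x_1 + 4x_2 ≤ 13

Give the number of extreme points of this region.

The feasible vertices (each the meet of two boundaries and inside every other half-plane) are:
  (13/7, 0)
  (1/11, 0)
  (73/49, 6/7)
  (93/149, 218/149)
  (5/19, 18/19)

5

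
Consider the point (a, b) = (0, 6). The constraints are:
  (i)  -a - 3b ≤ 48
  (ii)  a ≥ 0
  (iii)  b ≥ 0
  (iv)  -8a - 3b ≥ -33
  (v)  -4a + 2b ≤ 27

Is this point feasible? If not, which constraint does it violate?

(i): -18 ≤ 48 ✓
(ii): 0 ≥ 0 ✓
(iii): 6 ≥ 0 ✓
(iv): -18 ≥ -33 ✓
(v): 12 ≤ 27 ✓

feasible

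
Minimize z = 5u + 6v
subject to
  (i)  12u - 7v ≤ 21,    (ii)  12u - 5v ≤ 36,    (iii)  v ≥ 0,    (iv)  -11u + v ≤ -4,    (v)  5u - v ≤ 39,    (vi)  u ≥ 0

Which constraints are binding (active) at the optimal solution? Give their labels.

Feasible corners and z = 5u + 6v:
  (49/8, 15/2) → z = 605/8
  (7/4, 0) → z = 35/4
  (159/13, 288/13) → z = 2523/13
  (4/11, 0) → z = 20/11
The feasible region is unbounded (it extends along (1, 5), (1, 11)), but z strictly increases along every unbounded feasible direction, so there is no improving ray and the minimum is attained at a vertex.

The minimum is at (4/11, 0). Substituting into each constraint, equality holds for (iii) and (iv); the remaining constraints have slack.

(iii) and (iv)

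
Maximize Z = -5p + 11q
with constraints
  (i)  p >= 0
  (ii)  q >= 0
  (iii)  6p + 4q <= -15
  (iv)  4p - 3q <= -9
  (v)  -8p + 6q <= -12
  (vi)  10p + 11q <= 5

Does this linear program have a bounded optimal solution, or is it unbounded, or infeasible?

Constraints 4p - 3q ≤ -9 and -8p + 6q ≤ -12 have parallel boundaries but demand opposite sides — no point can satisfy both, so the region is empty.

infeasible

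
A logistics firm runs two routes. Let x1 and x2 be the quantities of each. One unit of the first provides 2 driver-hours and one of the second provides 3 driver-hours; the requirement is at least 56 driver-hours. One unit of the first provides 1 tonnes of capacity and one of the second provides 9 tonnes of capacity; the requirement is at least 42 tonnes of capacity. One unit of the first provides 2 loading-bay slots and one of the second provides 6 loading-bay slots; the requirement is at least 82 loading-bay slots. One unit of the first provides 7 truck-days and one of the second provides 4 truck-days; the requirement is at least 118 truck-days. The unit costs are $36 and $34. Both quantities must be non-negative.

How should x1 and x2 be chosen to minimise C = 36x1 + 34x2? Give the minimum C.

Extreme points and C = 36x1 + 34x2:
  (0, 59/2) → C = 1003
  (42, 0) → C = 1512
  (15, 26/3) → C = 2504/3
  (10, 12) → C = 768
  (81/2, 1/6) → C = 4391/3
The feasible region is unbounded (it extends along (0, 1), (1, 0)), but C strictly increases along every unbounded feasible direction, so there is no improving ray and the minimum is attained at a vertex.

x1 = 10, x2 = 12, minimum C = 768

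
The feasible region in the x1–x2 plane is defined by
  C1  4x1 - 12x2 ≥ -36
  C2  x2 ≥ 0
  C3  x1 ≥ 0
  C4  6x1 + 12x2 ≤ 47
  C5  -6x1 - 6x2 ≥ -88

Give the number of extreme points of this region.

The feasible vertices (each the meet of two boundaries and inside every other half-plane) are:
  (0, 3)
  (11/10, 101/30)
  (0, 0)
  (47/6, 0)

4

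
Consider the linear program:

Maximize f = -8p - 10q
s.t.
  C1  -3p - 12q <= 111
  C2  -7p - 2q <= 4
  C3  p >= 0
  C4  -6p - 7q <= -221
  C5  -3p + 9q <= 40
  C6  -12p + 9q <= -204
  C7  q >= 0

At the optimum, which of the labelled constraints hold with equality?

Feasible corners and f = -8p - 10q:
  (1139/46, 238/23) → f = -6936/23
  (221/6, 0) → f = -884/3
  (244/9, 364/27) → f = -9496/27
The feasible region is unbounded (it extends along (3, 1), (1, 0)), but f strictly decreases along every unbounded feasible direction, so there is no improving ray and the maximum is attained at a vertex.

The maximum is at (221/6, 0). Substituting into each constraint, equality holds for C4 and C7; the remaining constraints have slack.

C4 and C7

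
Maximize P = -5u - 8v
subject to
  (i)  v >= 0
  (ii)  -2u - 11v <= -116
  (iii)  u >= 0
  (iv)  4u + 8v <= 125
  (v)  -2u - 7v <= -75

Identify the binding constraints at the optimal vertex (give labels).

Feasible corners and P = -5u - 8v:
  (447/28, 107/14) → P = -3947/28
  (13/8, 41/4) → P = -721/8
  (0, 125/8) → P = -125
  (0, 75/7) → P = -600/7

The maximum is at (0, 75/7). Substituting into each constraint, equality holds for (iii) and (v); the remaining constraints have slack.

(iii) and (v)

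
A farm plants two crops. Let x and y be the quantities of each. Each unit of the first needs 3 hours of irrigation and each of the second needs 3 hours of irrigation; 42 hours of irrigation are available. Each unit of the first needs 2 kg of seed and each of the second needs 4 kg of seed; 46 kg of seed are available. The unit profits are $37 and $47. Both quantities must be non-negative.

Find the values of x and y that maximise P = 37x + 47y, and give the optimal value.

Extreme points and P = 37x + 47y:
  (0, 0) → P = 0
  (0, 23/2) → P = 1081/2
  (14, 0) → P = 518
  (5, 9) → P = 608

The binding constraints are 3x + 3y = 42 and 2x + 4y = 46.
Solving simultaneously gives x = 5, y = 9.

x = 5, y = 9, maximum P = 608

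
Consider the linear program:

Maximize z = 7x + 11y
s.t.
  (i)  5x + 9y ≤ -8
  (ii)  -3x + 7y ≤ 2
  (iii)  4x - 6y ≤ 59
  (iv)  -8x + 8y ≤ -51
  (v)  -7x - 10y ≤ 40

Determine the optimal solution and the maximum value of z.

Vertices and z = 7x + 11y:
  (161/22, -109/22) → z = -36/11
  (395/112, -319/112) → z = -93/14
  (175/41, -573/82) → z = -3853/82
  (95/68, -677/136) → z = -6117/136

x = 161/22, y = -109/22, maximum z = -36/11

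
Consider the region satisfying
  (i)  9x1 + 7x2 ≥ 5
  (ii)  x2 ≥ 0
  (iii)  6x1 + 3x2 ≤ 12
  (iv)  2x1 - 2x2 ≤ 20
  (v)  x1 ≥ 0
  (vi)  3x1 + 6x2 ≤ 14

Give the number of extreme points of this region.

5

Pairwise boundary intersections that survive every other constraint:
  (5/9, 0)
  (0, 5/7)
  (2, 0)
  (10/9, 16/9)
  (0, 7/3)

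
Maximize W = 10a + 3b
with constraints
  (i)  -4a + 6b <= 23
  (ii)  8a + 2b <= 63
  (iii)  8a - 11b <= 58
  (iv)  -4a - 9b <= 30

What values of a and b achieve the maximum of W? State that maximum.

Extreme points and W = 10a + 3b:
  (83/14, 109/14) → W = 1157/14
  (-129/20, -7/15) → W = -659/10
  (809/104, 5/13) → W = 4105/52
  (48/29, -118/29) → W = 126/29

a = 83/14, b = 109/14, maximum W = 1157/14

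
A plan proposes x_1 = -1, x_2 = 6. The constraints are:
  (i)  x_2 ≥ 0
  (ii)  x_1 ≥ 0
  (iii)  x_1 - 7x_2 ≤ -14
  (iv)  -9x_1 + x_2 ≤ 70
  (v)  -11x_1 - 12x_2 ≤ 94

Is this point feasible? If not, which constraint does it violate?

Constraint (ii): x_1 = -1, which is not ≥ 0. All other constraints are satisfied.

not feasible — violates (ii)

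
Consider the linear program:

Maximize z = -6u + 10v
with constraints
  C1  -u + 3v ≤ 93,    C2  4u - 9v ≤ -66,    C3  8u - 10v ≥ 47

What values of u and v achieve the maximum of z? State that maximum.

The optimum lies where -u + 3v = 93 and 8u - 10v = 47.
Solving simultaneously gives u = 153/2, v = 113/2.

u = 153/2, v = 113/2, maximum z = 106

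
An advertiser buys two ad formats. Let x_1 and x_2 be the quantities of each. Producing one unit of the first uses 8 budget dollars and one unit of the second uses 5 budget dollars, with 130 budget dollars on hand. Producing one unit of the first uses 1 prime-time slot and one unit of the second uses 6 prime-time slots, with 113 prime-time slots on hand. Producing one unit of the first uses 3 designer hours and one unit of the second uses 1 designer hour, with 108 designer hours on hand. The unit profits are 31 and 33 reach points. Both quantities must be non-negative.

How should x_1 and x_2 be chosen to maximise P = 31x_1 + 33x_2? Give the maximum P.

Vertices and P = 31x_1 + 33x_2:
  (0, 0) → P = 0
  (0, 113/6) → P = 1243/2
  (65/4, 0) → P = 2015/4
  (5, 18) → P = 749

The optimum lies where 8x_1 + 5x_2 = 130 and x_1 + 6x_2 = 113.
Solving simultaneously gives x_1 = 5, x_2 = 18.

x_1 = 5, x_2 = 18, maximum P = 749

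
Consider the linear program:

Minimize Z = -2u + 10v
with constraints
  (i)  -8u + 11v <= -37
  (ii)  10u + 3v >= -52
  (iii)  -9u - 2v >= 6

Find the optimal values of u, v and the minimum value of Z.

Vertices and Z = -2u + 10v:
  (-461/134, -393/67) → Z = -3469/67
  (8/115, -381/115) → Z = -3826/115
  (86/7, -408/7) → Z = -4252/7

The optimum lies where 10u + 3v = -52 and -9u - 2v = 6.
Solving simultaneously gives u = 86/7, v = -408/7.

u = 86/7, v = -408/7, minimum Z = -4252/7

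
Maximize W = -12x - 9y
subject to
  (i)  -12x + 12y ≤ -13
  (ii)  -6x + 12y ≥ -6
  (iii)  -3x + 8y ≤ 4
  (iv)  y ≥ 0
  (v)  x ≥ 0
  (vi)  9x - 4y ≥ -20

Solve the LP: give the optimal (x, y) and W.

Corner points and W = -12x - 9y:
  (7/6, 1/12) → W = -59/4
  (38/15, 29/20) → W = -869/20
  (8, 7/2) → W = -255/2

x = 7/6, y = 1/12, maximum W = -59/4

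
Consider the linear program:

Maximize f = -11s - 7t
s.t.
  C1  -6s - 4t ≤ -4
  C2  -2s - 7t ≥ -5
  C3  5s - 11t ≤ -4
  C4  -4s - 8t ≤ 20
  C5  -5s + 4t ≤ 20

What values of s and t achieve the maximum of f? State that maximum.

s = 4/17, t = 11/17, maximum f = -121/17

Vertices and f = -11s - 7t:
  (4/17, 11/17) → f = -121/17
  (14/43, 22/43) → f = -308/43
  (9/19, 11/19) → f = -176/19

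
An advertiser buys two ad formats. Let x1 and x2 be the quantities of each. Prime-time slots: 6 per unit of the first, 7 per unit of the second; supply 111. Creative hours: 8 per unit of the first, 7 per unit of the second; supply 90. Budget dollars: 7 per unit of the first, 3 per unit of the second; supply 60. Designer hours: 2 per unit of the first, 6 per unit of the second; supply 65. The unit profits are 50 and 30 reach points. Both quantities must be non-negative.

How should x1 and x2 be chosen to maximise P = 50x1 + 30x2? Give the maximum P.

Vertices and P = 50x1 + 30x2:
  (0, 0) → P = 0
  (0, 65/6) → P = 325
  (60/7, 0) → P = 3000/7
  (6, 6) → P = 480
  (5/2, 10) → P = 425

The binding constraints are 8x1 + 7x2 = 90 and 7x1 + 3x2 = 60.
Solving simultaneously gives x1 = 6, x2 = 6.

x1 = 6, x2 = 6, maximum P = 480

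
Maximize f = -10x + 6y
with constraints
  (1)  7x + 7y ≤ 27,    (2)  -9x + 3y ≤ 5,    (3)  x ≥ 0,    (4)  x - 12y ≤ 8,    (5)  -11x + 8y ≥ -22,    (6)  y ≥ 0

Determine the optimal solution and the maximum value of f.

x = 23/42, y = 139/42, maximum f = 302/21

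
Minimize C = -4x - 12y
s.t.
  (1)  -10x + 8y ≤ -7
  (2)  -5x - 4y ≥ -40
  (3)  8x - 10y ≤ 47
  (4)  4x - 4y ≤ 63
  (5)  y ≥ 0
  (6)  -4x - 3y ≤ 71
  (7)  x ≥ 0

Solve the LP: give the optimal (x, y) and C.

Vertices and C = -4x - 12y:
  (87/20, 73/16) → C = -1443/20
  (7/10, 0) → C = -14/5
  (294/41, 85/82) → C = -1686/41
  (47/8, 0) → C = -47/2

x = 87/20, y = 73/16, minimum C = -1443/20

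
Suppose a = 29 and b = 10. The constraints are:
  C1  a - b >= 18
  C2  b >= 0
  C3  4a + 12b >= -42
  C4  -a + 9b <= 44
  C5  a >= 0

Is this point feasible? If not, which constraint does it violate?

Constraint C4: -a + 9b = 61, which is not ≤ 44. All other constraints are satisfied.

not feasible — violates C4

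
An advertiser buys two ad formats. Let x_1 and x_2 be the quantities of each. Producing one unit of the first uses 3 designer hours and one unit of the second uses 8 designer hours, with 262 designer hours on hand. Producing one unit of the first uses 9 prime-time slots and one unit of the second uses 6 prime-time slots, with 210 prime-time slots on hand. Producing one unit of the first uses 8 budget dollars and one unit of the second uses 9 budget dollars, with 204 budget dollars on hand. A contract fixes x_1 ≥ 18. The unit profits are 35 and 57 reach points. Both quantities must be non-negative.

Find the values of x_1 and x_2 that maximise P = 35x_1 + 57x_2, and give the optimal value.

x_1 = 18, x_2 = 20/3, maximum P = 1010

Extreme points and P = 35x_1 + 57x_2:
  (70/3, 0) → P = 2450/3
  (18, 0) → P = 630
  (222/11, 52/11) → P = 10734/11
  (18, 20/3) → P = 1010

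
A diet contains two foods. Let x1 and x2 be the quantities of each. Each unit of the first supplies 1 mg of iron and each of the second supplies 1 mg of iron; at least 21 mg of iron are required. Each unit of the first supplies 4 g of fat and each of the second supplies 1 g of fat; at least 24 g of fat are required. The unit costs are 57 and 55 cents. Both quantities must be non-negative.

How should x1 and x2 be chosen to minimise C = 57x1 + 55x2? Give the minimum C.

The feasible region is unbounded (it extends along (0, 1), (1, 0)), but C strictly increases along every unbounded feasible direction, so there is no improving ray and the minimum is attained at a vertex.

At the optimal vertex, x1 + x2 = 21 and 4x1 + x2 = 24.
Solving simultaneously gives x1 = 1, x2 = 20.

x1 = 1, x2 = 20, minimum C = 1157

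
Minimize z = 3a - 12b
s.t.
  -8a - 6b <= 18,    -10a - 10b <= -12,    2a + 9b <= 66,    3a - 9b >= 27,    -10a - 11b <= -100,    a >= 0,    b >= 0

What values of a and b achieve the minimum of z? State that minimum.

a = 93/5, b = 16/5, minimum z = 87/5

Feasible corners and z = 3a - 12b:
  (93/5, 16/5) → z = 87/5
  (33, 0) → z = 99
  (399/41, 10/41) → z = 1077/41
  (10, 0) → z = 30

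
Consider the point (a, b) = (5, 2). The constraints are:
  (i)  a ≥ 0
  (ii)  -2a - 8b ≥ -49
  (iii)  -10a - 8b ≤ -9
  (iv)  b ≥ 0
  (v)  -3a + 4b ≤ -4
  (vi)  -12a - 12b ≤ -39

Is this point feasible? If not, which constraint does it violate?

feasible

(i): 5 ≥ 0 ✓
(ii): -26 ≥ -49 ✓
(iii): -66 ≤ -9 ✓
(iv): 2 ≥ 0 ✓
(v): -7 ≤ -4 ✓
(vi): -84 ≤ -39 ✓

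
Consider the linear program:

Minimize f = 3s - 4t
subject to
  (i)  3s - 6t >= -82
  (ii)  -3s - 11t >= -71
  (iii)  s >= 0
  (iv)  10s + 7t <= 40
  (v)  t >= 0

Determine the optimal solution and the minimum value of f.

s = 0, t = 40/7, minimum f = -160/7

Corner points and f = 3s - 4t:
  (0, 40/7) → f = -160/7
  (0, 0) → f = 0
  (4, 0) → f = 12

The binding constraints are s = 0 and 10s + 7t = 40.
Solving simultaneously gives s = 0, t = 40/7.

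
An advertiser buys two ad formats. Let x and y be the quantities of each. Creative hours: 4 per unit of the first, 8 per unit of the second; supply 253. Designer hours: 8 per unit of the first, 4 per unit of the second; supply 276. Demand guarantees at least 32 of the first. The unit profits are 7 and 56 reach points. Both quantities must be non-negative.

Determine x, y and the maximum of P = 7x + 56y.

x = 32, y = 5, maximum P = 504

Extreme points and P = 7x + 56y:
  (69/2, 0) → P = 483/2
  (32, 0) → P = 224
  (32, 5) → P = 504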